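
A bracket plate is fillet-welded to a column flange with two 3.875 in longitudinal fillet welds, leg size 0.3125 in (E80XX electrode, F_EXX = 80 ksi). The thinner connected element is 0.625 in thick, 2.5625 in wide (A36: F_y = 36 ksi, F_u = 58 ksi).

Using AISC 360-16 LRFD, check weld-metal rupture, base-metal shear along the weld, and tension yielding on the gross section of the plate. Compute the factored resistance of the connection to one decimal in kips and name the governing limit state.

Weld metal: throat = 0.707×0.3125 = 0.22094 in, L = 2×3.875 = 7.75 in. φR_n = 0.75 × 0.6 × 80 × 0.22094 × 7.75 = 61.6 kips.
Base metal shear (0.625 in plate): yield φR_n = 1.0×0.6×36×0.625×7.75 = 104.6 kips; rupture φR_n = 0.75×0.6×58×0.625×7.75 = 126.4 kips; take 104.6 kips (yield).
Tension yield (gross): A_g = 2.5625×0.625 = 1.6016 in². φR_n = 0.90 × 36 × 1.6016 = 51.9 kips.
Governing: min(61.6, 104.6, 51.9) = 51.9 kips → gross-section yield.

51.9 kips (gross-section yield governs)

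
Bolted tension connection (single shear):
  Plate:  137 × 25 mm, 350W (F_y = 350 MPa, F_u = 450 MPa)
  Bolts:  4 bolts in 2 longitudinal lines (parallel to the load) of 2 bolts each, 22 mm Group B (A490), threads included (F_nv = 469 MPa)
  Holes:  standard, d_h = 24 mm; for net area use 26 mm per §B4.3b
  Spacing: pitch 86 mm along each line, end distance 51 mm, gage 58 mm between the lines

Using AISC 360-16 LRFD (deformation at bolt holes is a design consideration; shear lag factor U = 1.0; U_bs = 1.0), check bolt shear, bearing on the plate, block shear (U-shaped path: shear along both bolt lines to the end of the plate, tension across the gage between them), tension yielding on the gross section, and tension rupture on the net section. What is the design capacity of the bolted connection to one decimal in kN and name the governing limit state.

534.8 kN (bolt shear governs)

Bolt shear: A_b = π(22)²/4 = 380.13 mm². φR_n = 0.75 × 469 × 380.13 × 4 × 1 = 534.8 kN.
Bearing (25 mm plate, F_u = 450 MPa): end bolts L_c = 51 − 24/2 = 39, R_n = min(1.2×39×25×450, 2.4×22×25×450) = 526.5 kN/bolt; interior L_c = 86 − 24 = 62, R_n = 594 kN/bolt. φR_n = 0.75 × (2×526.5 + 2×594) = 1680.8 kN.
Block shear: shear path 2×[51+1×86] = 2×137 mm, A_gv = 6850, A_nv = 2×(137 − 1.5×26)×25 = 4900 mm²; tension across gage: (58 − 1×26)×25 = 800 mm². R_n = min(0.6×450×4900, 0.6×350×6850) + 1.0×450×800 = min(1323, 1438.5) + 360 = 1683 kN. φR_n = 0.75 × 1683 = 1262.3 kN.
Tension yield (gross): A_g = 137×25 = 3425 mm². φR_n = 0.90 × 350 × 3425 = 1078.9 kN.
Tension rupture (net): A_n = (137 − 2×26)×25 = 2125 mm² (U = 1.0, A_e = A_n). φR_n = 0.75 × 450 × 2125 = 717.2 kN.
Governing: min(534.8, 1680.8, 1262.3, 1078.9, 717.2) = 534.8 kN → bolt shear.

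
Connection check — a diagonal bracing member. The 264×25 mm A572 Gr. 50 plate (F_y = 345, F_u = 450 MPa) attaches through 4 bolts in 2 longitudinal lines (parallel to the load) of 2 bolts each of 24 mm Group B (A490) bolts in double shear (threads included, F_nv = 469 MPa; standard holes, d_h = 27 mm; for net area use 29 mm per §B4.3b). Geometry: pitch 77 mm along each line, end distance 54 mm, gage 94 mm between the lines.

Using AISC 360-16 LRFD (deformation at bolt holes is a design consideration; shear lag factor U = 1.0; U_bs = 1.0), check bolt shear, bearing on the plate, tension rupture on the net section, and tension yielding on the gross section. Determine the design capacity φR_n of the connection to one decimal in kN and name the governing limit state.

Bolt shear: A_b = π(24)²/4 = 452.39 mm². φR_n = 0.75 × 469 × 452.39 × 4 × 2 = 1273.0 kN.
Bearing (25 mm plate, F_u = 450 MPa): end bolts L_c = 54 − 27/2 = 40.5, R_n = min(1.2×40.5×25×450, 2.4×24×25×450) = 546.75 kN/bolt; interior L_c = 77 − 27 = 50, R_n = 648 kN/bolt. φR_n = 0.75 × (2×546.75 + 2×648) = 1792.1 kN.
Tension rupture (net): A_n = (264 − 2×29)×25 = 5150 mm² (U = 1.0, A_e = A_n). φR_n = 0.75 × 450 × 5150 = 1738.1 kN.
Tension yield (gross): A_g = 264×25 = 6600 mm². φR_n = 0.90 × 345 × 6600 = 2049.3 kN.
Governing: min(1273.0, 1792.1, 1738.1, 2049.3) = 1273.0 kN → bolt shear.

1273.0 kN (bolt shear governs)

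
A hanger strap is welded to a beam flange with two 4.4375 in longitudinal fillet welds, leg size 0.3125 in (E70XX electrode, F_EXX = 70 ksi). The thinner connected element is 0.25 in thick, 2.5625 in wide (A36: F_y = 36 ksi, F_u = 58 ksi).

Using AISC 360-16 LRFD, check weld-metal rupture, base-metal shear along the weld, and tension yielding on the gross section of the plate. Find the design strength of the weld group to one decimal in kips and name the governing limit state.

20.8 kips (gross-section yield governs)

Weld metal: throat = 0.707×0.3125 = 0.22094 in, L = 2×4.4375 = 8.875 in. φR_n = 0.75 × 0.6 × 70 × 0.22094 × 8.875 = 61.8 kips.
Base metal shear (0.25 in plate): yield φR_n = 1.0×0.6×36×0.25×8.875 = 47.9 kips; rupture φR_n = 0.75×0.6×58×0.25×8.875 = 57.9 kips; take 47.9 kips (yield).
Tension yield (gross): A_g = 2.5625×0.25 = 0.64063 in². φR_n = 0.90 × 36 × 0.64063 = 20.8 kips.
Governing: min(61.8, 47.9, 20.8) = 20.8 kips → gross-section yield.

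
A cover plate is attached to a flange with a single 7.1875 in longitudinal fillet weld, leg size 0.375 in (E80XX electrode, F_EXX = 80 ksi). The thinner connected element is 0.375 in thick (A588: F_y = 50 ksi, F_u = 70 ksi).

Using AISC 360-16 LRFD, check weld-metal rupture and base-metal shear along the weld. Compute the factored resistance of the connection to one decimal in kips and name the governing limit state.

68.6 kips (weld metal governs)

Weld metal: throat = 0.707×0.375 = 0.26513 in, L = 7.1875 in. φR_n = 0.75 × 0.6 × 80 × 0.26513 × 7.1875 = 68.6 kips.
Base metal shear (0.375 in plate): yield φR_n = 1.0×0.6×50×0.375×7.1875 = 80.9 kips; rupture φR_n = 0.75×0.6×70×0.375×7.1875 = 84.9 kips; take 80.9 kips (yield).
Governing: min(68.6, 80.9) = 68.6 kips → weld metal.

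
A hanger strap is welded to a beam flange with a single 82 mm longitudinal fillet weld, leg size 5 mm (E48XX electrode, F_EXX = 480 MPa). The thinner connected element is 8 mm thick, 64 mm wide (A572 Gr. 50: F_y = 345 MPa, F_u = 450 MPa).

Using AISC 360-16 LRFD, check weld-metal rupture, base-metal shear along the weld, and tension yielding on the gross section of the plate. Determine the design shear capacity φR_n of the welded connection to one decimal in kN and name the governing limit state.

62.6 kN (weld metal governs)

Weld metal: throat = 0.707×5 = 3.535 mm, L = 82 mm. φR_n = 0.75 × 0.6 × 480 × 3.535 × 82 = 62.6 kN.
Base metal shear (8 mm plate): yield φR_n = 1.0×0.6×345×8×82 = 135.8 kN; rupture φR_n = 0.75×0.6×450×8×82 = 132.8 kN; take 132.8 kN (rupture).
Tension yield (gross): A_g = 64×8 = 512 mm². φR_n = 0.90 × 345 × 512 = 159.0 kN.
Governing: min(62.6, 132.8, 159.0) = 62.6 kN → weld metal.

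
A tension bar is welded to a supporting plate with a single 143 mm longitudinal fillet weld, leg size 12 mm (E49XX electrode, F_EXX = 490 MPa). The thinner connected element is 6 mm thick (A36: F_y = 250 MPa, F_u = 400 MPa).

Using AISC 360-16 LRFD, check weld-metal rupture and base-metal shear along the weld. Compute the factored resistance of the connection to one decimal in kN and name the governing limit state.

128.7 kN (base-metal shear governs)

Weld metal: throat = 0.707×12 = 8.484 mm, L = 143 mm. φR_n = 0.75 × 0.6 × 490 × 8.484 × 143 = 267.5 kN.
Base metal shear (6 mm plate): yield φR_n = 1.0×0.6×250×6×143 = 128.7 kN; rupture φR_n = 0.75×0.6×400×6×143 = 154.4 kN; take 128.7 kN (yield).
Governing: min(267.5, 128.7) = 128.7 kN → base-metal shear.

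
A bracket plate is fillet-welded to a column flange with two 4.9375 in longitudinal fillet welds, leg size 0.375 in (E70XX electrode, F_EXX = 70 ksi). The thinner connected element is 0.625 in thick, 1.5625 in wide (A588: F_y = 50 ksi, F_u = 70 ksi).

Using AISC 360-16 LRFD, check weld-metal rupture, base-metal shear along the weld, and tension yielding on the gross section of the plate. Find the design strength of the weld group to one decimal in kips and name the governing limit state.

43.9 kips (gross-section yield governs)

Weld metal: throat = 0.707×0.375 = 0.26513 in, L = 2×4.9375 = 9.875 in. φR_n = 0.75 × 0.6 × 70 × 0.26513 × 9.875 = 82.5 kips.
Base metal shear (0.625 in plate): yield φR_n = 1.0×0.6×50×0.625×9.875 = 185.2 kips; rupture φR_n = 0.75×0.6×70×0.625×9.875 = 194.4 kips; take 185.2 kips (yield).
Tension yield (gross): A_g = 1.5625×0.625 = 0.97656 in². φR_n = 0.90 × 50 × 0.97656 = 43.9 kips.
Governing: min(82.5, 185.2, 43.9) = 43.9 kips → gross-section yield.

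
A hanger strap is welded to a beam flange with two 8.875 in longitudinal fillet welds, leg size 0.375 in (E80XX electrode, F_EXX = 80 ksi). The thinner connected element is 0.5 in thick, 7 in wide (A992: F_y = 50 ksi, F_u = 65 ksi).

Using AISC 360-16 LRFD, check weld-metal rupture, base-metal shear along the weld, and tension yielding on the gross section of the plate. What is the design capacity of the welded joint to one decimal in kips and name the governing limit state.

157.5 kips (gross-section yield governs)

Weld metal: throat = 0.707×0.375 = 0.26513 in, L = 2×8.875 = 17.75 in. φR_n = 0.75 × 0.6 × 80 × 0.26513 × 17.75 = 169.4 kips.
Base metal shear (0.5 in plate): yield φR_n = 1.0×0.6×50×0.5×17.75 = 266.3 kips; rupture φR_n = 0.75×0.6×65×0.5×17.75 = 259.6 kips; take 259.6 kips (rupture).
Tension yield (gross): A_g = 7×0.5 = 3.5 in². φR_n = 0.90 × 50 × 3.5 = 157.5 kips.
Governing: min(169.4, 259.6, 157.5) = 157.5 kips → gross-section yield.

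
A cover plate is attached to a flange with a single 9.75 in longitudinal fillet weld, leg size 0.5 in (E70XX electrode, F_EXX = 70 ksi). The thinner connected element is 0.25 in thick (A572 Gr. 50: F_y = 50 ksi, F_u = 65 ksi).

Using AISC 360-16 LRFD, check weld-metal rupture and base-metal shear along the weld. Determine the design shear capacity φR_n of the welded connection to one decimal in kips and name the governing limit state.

71.3 kips (base-metal shear governs)

Weld metal: throat = 0.707×0.5 = 0.3535 in, L = 9.75 in. φR_n = 0.75 × 0.6 × 70 × 0.3535 × 9.75 = 108.6 kips.
Base metal shear (0.25 in plate): yield φR_n = 1.0×0.6×50×0.25×9.75 = 73.1 kips; rupture φR_n = 0.75×0.6×65×0.25×9.75 = 71.3 kips; take 71.3 kips (rupture).
Governing: min(108.6, 71.3) = 71.3 kips → base-metal shear.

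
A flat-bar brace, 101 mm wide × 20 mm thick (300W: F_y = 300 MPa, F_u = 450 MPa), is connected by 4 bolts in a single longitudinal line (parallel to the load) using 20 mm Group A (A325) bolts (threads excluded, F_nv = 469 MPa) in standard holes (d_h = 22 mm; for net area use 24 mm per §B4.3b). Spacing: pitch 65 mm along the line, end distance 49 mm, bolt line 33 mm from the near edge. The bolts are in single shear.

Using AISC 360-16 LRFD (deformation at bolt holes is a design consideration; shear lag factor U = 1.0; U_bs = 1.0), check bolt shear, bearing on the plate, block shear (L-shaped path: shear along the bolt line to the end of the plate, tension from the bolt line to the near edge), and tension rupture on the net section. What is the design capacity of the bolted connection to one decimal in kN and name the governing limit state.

442.0 kN (bolt shear governs)

Bolt shear: A_b = π(20)²/4 = 314.16 mm². φR_n = 0.75 × 469 × 314.16 × 4 × 1 = 442.0 kN.
Bearing (20 mm plate, F_u = 450 MPa): end bolts L_c = 49 − 22/2 = 38, R_n = min(1.2×38×20×450, 2.4×20×20×450) = 410.4 kN/bolt; interior L_c = 65 − 22 = 43, R_n = 432 kN/bolt. φR_n = 0.75 × (1×410.4 + 3×432) = 1279.8 kN.
Block shear: shear path 1×[49+3×65] = 1×244 mm, A_gv = 4880, A_nv = 1×(244 − 3.5×24)×20 = 3200 mm²; tension to near edge: (33 − 0.5×24)×20 = 420 mm². R_n = min(0.6×450×3200, 0.6×300×4880) + 1.0×450×420 = min(864, 878.4) + 189 = 1053 kN. φR_n = 0.75 × 1053 = 789.8 kN.
Tension rupture (net): A_n = (101 − 1×24)×20 = 1540 mm² (U = 1.0, A_e = A_n). φR_n = 0.75 × 450 × 1540 = 519.8 kN.
Governing: min(442.0, 1279.8, 789.8, 519.8) = 442.0 kN → bolt shear.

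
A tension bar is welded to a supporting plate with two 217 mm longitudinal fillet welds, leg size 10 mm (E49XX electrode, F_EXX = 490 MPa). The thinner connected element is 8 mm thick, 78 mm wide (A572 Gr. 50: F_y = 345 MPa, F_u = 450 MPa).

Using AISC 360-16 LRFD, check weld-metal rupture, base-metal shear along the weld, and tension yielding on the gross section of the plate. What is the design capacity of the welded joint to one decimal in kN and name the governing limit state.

193.8 kN (gross-section yield governs)

Weld metal: throat = 0.707×10 = 7.07 mm, L = 2×217 = 434 mm. φR_n = 0.75 × 0.6 × 490 × 7.07 × 434 = 676.6 kN.
Base metal shear (8 mm plate): yield φR_n = 1.0×0.6×345×8×434 = 718.7 kN; rupture φR_n = 0.75×0.6×450×8×434 = 703.1 kN; take 703.1 kN (rupture).
Tension yield (gross): A_g = 78×8 = 624 mm². φR_n = 0.90 × 345 × 624 = 193.8 kN.
Governing: min(676.6, 703.1, 193.8) = 193.8 kN → gross-section yield.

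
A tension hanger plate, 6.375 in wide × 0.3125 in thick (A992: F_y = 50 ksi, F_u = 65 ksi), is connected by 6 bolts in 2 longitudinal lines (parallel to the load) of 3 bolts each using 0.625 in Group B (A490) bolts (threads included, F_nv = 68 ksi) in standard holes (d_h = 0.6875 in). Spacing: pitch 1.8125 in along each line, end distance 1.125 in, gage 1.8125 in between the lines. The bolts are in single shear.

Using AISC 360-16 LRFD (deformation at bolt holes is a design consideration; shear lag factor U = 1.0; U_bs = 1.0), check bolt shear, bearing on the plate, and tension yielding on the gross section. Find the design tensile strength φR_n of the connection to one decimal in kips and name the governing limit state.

89.6 kips (gross-section yield governs)

Bolt shear: A_b = π(0.625)²/4 = 0.3068 in². φR_n = 0.75 × 68 × 0.3068 × 6 × 1 = 93.9 kips.
Bearing (0.3125 in plate, F_u = 65 ksi): end bolts L_c = 1.125 − 0.6875/2 = 0.78125, R_n = min(1.2×0.78125×0.3125×65, 2.4×0.625×0.3125×65) = 19.043 kips/bolt; interior L_c = 1.8125 − 0.6875 = 1.125, R_n = 27.422 kips/bolt. φR_n = 0.75 × (2×19.043 + 4×27.422) = 110.8 kips.
Tension yield (gross): A_g = 6.375×0.3125 = 1.9922 in². φR_n = 0.90 × 50 × 1.9922 = 89.6 kips.
Governing: min(93.9, 110.8, 89.6) = 89.6 kips → gross-section yield.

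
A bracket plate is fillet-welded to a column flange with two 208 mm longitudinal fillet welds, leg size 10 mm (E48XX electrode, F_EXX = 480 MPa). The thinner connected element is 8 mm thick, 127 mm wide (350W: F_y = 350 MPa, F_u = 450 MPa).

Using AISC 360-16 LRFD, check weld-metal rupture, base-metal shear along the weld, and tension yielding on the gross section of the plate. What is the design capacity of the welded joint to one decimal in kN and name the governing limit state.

Weld metal: throat = 0.707×10 = 7.07 mm, L = 2×208 = 416 mm. φR_n = 0.75 × 0.6 × 480 × 7.07 × 416 = 635.3 kN.
Base metal shear (8 mm plate): yield φR_n = 1.0×0.6×350×8×416 = 698.9 kN; rupture φR_n = 0.75×0.6×450×8×416 = 673.9 kN; take 673.9 kN (rupture).
Tension yield (gross): A_g = 127×8 = 1016 mm². φR_n = 0.90 × 350 × 1016 = 320.0 kN.
Governing: min(635.3, 673.9, 320.0) = 320.0 kN → gross-section yield.

320.0 kN (gross-section yield governs)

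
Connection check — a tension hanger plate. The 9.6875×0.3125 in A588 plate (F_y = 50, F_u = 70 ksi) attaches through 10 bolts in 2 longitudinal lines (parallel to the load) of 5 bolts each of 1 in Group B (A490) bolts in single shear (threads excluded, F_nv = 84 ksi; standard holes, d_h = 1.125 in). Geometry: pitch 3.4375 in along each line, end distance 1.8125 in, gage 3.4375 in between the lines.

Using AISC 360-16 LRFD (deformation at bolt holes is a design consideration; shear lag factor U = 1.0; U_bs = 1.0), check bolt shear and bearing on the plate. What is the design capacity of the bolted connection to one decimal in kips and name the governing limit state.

364.2 kips (bearing governs)

Bolt shear: A_b = π(1)²/4 = 0.7854 in². φR_n = 0.75 × 84 × 0.7854 × 10 × 1 = 494.8 kips.
Bearing (0.3125 in plate, F_u = 70 ksi): end bolts L_c = 1.8125 − 1.125/2 = 1.25, R_n = min(1.2×1.25×0.3125×70, 2.4×1×0.3125×70) = 32.813 kips/bolt; interior L_c = 3.4375 − 1.125 = 2.3125, R_n = 52.5 kips/bolt. φR_n = 0.75 × (2×32.813 + 8×52.5) = 364.2 kips.
Governing: min(494.8, 364.2) = 364.2 kips → bearing.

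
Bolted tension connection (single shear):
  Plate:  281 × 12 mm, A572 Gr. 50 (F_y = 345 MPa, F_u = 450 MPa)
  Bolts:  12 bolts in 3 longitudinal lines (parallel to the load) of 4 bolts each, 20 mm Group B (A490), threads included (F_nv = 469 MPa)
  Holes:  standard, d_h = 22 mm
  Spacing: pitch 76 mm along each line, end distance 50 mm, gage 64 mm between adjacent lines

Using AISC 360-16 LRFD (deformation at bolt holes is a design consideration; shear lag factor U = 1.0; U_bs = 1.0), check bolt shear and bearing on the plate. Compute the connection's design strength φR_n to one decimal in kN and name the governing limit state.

1326.1 kN (bolt shear governs)

Bolt shear: A_b = π(20)²/4 = 314.16 mm². φR_n = 0.75 × 469 × 314.16 × 12 × 1 = 1326.1 kN.
Bearing (12 mm plate, F_u = 450 MPa): end bolts L_c = 50 − 22/2 = 39, R_n = min(1.2×39×12×450, 2.4×20×12×450) = 252.72 kN/bolt; interior L_c = 76 − 22 = 54, R_n = 259.2 kN/bolt. φR_n = 0.75 × (3×252.72 + 9×259.2) = 2318.2 kN.
Governing: min(1326.1, 2318.2) = 1326.1 kN → bolt shear.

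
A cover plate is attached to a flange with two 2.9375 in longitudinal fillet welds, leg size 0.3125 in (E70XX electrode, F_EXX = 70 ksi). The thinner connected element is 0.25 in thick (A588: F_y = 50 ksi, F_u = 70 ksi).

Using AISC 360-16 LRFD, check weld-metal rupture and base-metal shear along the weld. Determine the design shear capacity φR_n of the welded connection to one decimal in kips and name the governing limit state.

40.9 kips (weld metal governs)

Weld metal: throat = 0.707×0.3125 = 0.22094 in, L = 2×2.9375 = 5.875 in. φR_n = 0.75 × 0.6 × 70 × 0.22094 × 5.875 = 40.9 kips.
Base metal shear (0.25 in plate): yield φR_n = 1.0×0.6×50×0.25×5.875 = 44.1 kips; rupture φR_n = 0.75×0.6×70×0.25×5.875 = 46.3 kips; take 44.1 kips (yield).
Governing: min(40.9, 44.1) = 40.9 kips → weld metal.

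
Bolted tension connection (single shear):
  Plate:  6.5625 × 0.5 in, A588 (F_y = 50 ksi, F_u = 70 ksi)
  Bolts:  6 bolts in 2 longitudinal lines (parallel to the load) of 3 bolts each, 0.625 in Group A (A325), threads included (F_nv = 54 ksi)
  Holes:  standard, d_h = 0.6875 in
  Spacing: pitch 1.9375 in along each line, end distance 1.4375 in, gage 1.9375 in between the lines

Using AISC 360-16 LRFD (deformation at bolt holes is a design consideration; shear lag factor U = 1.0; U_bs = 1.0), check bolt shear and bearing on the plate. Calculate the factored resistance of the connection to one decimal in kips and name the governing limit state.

74.6 kips (bolt shear governs)

Bolt shear: A_b = π(0.625)²/4 = 0.3068 in². φR_n = 0.75 × 54 × 0.3068 × 6 × 1 = 74.6 kips.
Bearing (0.5 in plate, F_u = 70 ksi): end bolts L_c = 1.4375 − 0.6875/2 = 1.09375, R_n = min(1.2×1.09375×0.5×70, 2.4×0.625×0.5×70) = 45.938 kips/bolt; interior L_c = 1.9375 − 0.6875 = 1.25, R_n = 52.5 kips/bolt. φR_n = 0.75 × (2×45.938 + 4×52.5) = 226.4 kips.
Governing: min(74.6, 226.4) = 74.6 kips → bolt shear.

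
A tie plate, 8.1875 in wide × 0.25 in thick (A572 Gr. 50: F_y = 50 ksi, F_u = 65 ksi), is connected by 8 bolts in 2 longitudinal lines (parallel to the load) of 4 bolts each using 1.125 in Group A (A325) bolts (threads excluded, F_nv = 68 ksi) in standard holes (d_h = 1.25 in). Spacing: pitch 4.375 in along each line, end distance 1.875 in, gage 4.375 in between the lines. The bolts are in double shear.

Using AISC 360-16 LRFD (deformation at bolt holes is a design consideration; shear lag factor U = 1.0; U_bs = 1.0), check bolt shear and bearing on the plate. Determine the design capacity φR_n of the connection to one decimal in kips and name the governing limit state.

Bolt shear: A_b = π(1.125)²/4 = 0.99402 in². φR_n = 0.75 × 68 × 0.99402 × 8 × 2 = 811.1 kips.
Bearing (0.25 in plate, F_u = 65 ksi): end bolts L_c = 1.875 − 1.25/2 = 1.25, R_n = min(1.2×1.25×0.25×65, 2.4×1.125×0.25×65) = 24.375 kips/bolt; interior L_c = 4.375 − 1.25 = 3.125, R_n = 43.875 kips/bolt. φR_n = 0.75 × (2×24.375 + 6×43.875) = 234.0 kips.
Governing: min(811.1, 234.0) = 234.0 kips → bearing.

234.0 kips (bearing governs)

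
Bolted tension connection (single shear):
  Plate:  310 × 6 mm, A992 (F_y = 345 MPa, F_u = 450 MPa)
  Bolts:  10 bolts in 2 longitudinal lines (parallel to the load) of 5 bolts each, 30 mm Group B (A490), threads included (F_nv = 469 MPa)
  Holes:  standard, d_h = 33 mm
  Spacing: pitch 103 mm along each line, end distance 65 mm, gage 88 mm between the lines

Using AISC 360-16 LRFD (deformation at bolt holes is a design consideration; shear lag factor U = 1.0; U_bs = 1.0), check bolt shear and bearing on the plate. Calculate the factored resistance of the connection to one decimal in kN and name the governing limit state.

Bolt shear: A_b = π(30)²/4 = 706.86 mm². φR_n = 0.75 × 469 × 706.86 × 10 × 1 = 2486.4 kN.
Bearing (6 mm plate, F_u = 450 MPa): end bolts L_c = 65 − 33/2 = 48.5, R_n = min(1.2×48.5×6×450, 2.4×30×6×450) = 157.14 kN/bolt; interior L_c = 103 − 33 = 70, R_n = 194.4 kN/bolt. φR_n = 0.75 × (2×157.14 + 8×194.4) = 1402.1 kN.
Governing: min(2486.4, 1402.1) = 1402.1 kN → bearing.

1402.1 kN (bearing governs)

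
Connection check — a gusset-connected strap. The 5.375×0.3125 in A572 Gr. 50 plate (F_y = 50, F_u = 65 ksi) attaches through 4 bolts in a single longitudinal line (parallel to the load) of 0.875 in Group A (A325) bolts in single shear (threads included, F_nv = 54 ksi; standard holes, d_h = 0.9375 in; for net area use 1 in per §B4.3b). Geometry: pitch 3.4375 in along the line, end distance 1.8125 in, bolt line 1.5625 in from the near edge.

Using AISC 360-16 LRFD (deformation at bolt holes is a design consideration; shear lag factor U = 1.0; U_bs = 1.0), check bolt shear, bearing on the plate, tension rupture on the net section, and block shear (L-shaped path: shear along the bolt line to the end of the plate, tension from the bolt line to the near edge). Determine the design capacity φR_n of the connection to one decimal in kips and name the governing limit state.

66.7 kips (net-section rupture governs)

Bolt shear: A_b = π(0.875)²/4 = 0.60132 in². φR_n = 0.75 × 54 × 0.60132 × 4 × 1 = 97.4 kips.
Bearing (0.3125 in plate, F_u = 65 ksi): end bolts L_c = 1.8125 − 0.9375/2 = 1.34375, R_n = min(1.2×1.34375×0.3125×65, 2.4×0.875×0.3125×65) = 32.754 kips/bolt; interior L_c = 3.4375 − 0.9375 = 2.5, R_n = 42.656 kips/bolt. φR_n = 0.75 × (1×32.754 + 3×42.656) = 120.5 kips.
Tension rupture (net): A_n = (5.375 − 1×1)×0.3125 = 1.3672 in² (U = 1.0, A_e = A_n). φR_n = 0.75 × 65 × 1.3672 = 66.7 kips.
Block shear: shear path 1×[1.8125+3×3.4375] = 1×12.125 in, A_gv = 3.7891, A_nv = 1×(12.125 − 3.5×1)×0.3125 = 2.6953 in²; tension to near edge: (1.5625 − 0.5×1)×0.3125 = 0.33203 in². R_n = min(0.6×65×2.6953, 0.6×50×3.7891) + 1.0×65×0.33203 = min(105.12, 113.67) + 21.582 = 126.7 kips. φR_n = 0.75 × 126.7 = 95.0 kips.
Governing: min(97.4, 120.5, 66.7, 95.0) = 66.7 kips → net-section rupture.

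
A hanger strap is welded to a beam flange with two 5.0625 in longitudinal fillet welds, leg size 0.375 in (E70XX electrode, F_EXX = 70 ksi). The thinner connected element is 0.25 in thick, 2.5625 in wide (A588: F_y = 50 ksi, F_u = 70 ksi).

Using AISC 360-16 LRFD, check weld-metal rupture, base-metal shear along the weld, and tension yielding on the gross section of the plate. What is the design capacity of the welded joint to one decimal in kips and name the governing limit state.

Weld metal: throat = 0.707×0.375 = 0.26513 in, L = 2×5.0625 = 10.125 in. φR_n = 0.75 × 0.6 × 70 × 0.26513 × 10.125 = 84.6 kips.
Base metal shear (0.25 in plate): yield φR_n = 1.0×0.6×50×0.25×10.125 = 75.9 kips; rupture φR_n = 0.75×0.6×70×0.25×10.125 = 79.7 kips; take 75.9 kips (yield).
Tension yield (gross): A_g = 2.5625×0.25 = 0.64063 in². φR_n = 0.90 × 50 × 0.64063 = 28.8 kips.
Governing: min(84.6, 75.9, 28.8) = 28.8 kips → gross-section yield.

28.8 kips (gross-section yield governs)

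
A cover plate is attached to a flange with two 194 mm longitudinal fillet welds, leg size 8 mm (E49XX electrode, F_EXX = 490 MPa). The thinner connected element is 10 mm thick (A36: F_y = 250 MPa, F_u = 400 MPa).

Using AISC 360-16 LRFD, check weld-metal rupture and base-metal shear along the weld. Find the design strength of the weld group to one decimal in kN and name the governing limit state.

483.9 kN (weld metal governs)

Weld metal: throat = 0.707×8 = 5.656 mm, L = 2×194 = 388 mm. φR_n = 0.75 × 0.6 × 490 × 5.656 × 388 = 483.9 kN.
Base metal shear (10 mm plate): yield φR_n = 1.0×0.6×250×10×388 = 582.0 kN; rupture φR_n = 0.75×0.6×400×10×388 = 698.4 kN; take 582.0 kN (yield).
Governing: min(483.9, 582.0) = 483.9 kN → weld metal.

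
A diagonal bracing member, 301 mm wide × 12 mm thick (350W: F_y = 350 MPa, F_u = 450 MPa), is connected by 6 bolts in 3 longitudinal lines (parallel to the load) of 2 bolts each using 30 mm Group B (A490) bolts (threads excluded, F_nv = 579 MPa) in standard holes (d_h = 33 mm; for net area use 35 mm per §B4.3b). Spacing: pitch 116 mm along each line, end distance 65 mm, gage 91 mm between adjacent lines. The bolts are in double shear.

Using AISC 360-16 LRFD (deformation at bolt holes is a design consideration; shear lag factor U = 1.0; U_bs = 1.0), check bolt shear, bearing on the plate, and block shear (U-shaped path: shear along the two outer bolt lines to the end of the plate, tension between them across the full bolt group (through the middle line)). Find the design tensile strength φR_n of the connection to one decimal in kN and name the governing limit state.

1078.1 kN (block shear governs)

Bolt shear: A_b = π(30)²/4 = 706.86 mm². φR_n = 0.75 × 579 × 706.86 × 6 × 2 = 3683.4 kN.
Bearing (12 mm plate, F_u = 450 MPa): end bolts L_c = 65 − 33/2 = 48.5, R_n = min(1.2×48.5×12×450, 2.4×30×12×450) = 314.28 kN/bolt; interior L_c = 116 − 33 = 83, R_n = 388.8 kN/bolt. φR_n = 0.75 × (3×314.28 + 3×388.8) = 1581.9 kN.
Block shear: shear path 2×[65+1×116] = 2×181 mm, A_gv = 4344, A_nv = 2×(181 − 1.5×35)×12 = 3084 mm²; tension across gage: (182 − 2×35)×12 = 1344 mm². R_n = min(0.6×450×3084, 0.6×350×4344) + 1.0×450×1344 = min(832.68, 912.24) + 604.8 = 1437.5 kN. φR_n = 0.75 × 1437.5 = 1078.1 kN.
Governing: min(3683.4, 1581.9, 1078.1) = 1078.1 kN → block shear.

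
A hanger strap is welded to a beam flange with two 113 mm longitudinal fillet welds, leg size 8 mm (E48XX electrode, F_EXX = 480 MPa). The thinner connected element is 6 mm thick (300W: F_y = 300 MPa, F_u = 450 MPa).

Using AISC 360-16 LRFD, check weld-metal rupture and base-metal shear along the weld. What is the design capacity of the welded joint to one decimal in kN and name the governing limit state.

Weld metal: throat = 0.707×8 = 5.656 mm, L = 2×113 = 226 mm. φR_n = 0.75 × 0.6 × 480 × 5.656 × 226 = 276.1 kN.
Base metal shear (6 mm plate): yield φR_n = 1.0×0.6×300×6×226 = 244.1 kN; rupture φR_n = 0.75×0.6×450×6×226 = 274.6 kN; take 244.1 kN (yield).
Governing: min(276.1, 244.1) = 244.1 kN → base-metal shear.

244.1 kN (base-metal shear governs)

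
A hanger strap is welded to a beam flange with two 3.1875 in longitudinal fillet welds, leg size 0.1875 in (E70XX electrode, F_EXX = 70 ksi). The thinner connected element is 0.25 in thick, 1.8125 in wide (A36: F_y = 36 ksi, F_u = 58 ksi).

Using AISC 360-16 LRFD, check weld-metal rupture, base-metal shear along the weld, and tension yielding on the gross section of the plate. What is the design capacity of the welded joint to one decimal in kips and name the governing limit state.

Weld metal: throat = 0.707×0.1875 = 0.13256 in, L = 2×3.1875 = 6.375 in. φR_n = 0.75 × 0.6 × 70 × 0.13256 × 6.375 = 26.6 kips.
Base metal shear (0.25 in plate): yield φR_n = 1.0×0.6×36×0.25×6.375 = 34.4 kips; rupture φR_n = 0.75×0.6×58×0.25×6.375 = 41.6 kips; take 34.4 kips (yield).
Tension yield (gross): A_g = 1.8125×0.25 = 0.45313 in². φR_n = 0.90 × 36 × 0.45313 = 14.7 kips.
Governing: min(26.6, 34.4, 14.7) = 14.7 kips → gross-section yield.

14.7 kips (gross-section yield governs)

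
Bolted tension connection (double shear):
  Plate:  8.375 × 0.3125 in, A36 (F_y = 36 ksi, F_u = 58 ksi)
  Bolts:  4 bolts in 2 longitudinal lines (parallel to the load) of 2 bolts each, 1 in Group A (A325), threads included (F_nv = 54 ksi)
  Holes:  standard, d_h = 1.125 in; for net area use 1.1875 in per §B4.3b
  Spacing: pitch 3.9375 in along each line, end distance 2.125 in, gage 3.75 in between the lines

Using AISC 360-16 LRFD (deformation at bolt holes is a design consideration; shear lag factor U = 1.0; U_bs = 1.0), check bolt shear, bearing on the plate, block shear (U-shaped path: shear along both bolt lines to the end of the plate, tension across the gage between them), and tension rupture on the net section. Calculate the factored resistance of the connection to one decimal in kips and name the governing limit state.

81.6 kips (net-section rupture governs)

Bolt shear: A_b = π(1)²/4 = 0.7854 in². φR_n = 0.75 × 54 × 0.7854 × 4 × 2 = 254.5 kips.
Bearing (0.3125 in plate, F_u = 58 ksi): end bolts L_c = 2.125 − 1.125/2 = 1.5625, R_n = min(1.2×1.5625×0.3125×58, 2.4×1×0.3125×58) = 33.984 kips/bolt; interior L_c = 3.9375 − 1.125 = 2.8125, R_n = 43.5 kips/bolt. φR_n = 0.75 × (2×33.984 + 2×43.5) = 116.2 kips.
Block shear: shear path 2×[2.125+1×3.9375] = 2×6.0625 in, A_gv = 3.7891, A_nv = 2×(6.0625 − 1.5×1.1875)×0.3125 = 2.6758 in²; tension across gage: (3.75 − 1×1.1875)×0.3125 = 0.80078 in². R_n = min(0.6×58×2.6758, 0.6×36×3.7891) + 1.0×58×0.80078 = min(93.118, 81.845) + 46.445 = 128.29 kips. φR_n = 0.75 × 128.29 = 96.2 kips.
Tension rupture (net): A_n = (8.375 − 2×1.1875)×0.3125 = 1.875 in² (U = 1.0, A_e = A_n). φR_n = 0.75 × 58 × 1.875 = 81.6 kips.
Governing: min(254.5, 116.2, 96.2, 81.6) = 81.6 kips → net-section rupture.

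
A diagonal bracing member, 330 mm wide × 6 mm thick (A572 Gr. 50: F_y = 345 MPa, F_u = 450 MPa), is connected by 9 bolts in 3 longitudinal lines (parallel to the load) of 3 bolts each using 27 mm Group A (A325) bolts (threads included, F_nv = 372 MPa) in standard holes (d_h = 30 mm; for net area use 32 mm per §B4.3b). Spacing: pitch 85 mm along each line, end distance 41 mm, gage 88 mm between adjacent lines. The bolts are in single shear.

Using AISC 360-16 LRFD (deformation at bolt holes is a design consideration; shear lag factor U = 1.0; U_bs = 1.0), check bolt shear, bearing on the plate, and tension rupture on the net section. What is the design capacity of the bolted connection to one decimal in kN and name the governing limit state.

473.9 kN (net-section rupture governs)

Bolt shear: A_b = π(27)²/4 = 572.56 mm². φR_n = 0.75 × 372 × 572.56 × 9 × 1 = 1437.7 kN.
Bearing (6 mm plate, F_u = 450 MPa): end bolts L_c = 41 − 30/2 = 26, R_n = min(1.2×26×6×450, 2.4×27×6×450) = 84.24 kN/bolt; interior L_c = 85 − 30 = 55, R_n = 174.96 kN/bolt. φR_n = 0.75 × (3×84.24 + 6×174.96) = 976.9 kN.
Tension rupture (net): A_n = (330 − 3×32)×6 = 1404 mm² (U = 1.0, A_e = A_n). φR_n = 0.75 × 450 × 1404 = 473.9 kN.
Governing: min(1437.7, 976.9, 473.9) = 473.9 kN → net-section rupture.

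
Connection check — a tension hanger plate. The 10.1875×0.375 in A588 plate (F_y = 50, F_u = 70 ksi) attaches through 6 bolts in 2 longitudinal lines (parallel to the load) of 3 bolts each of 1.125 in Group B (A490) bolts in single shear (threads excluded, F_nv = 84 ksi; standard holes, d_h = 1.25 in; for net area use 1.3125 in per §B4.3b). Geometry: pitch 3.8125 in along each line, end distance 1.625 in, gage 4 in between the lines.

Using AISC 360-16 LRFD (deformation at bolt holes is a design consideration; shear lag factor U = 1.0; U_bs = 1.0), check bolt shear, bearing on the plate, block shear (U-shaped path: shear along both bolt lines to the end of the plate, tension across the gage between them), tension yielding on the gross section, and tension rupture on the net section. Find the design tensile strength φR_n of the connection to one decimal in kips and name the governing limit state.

Bolt shear: A_b = π(1.125)²/4 = 0.99402 in². φR_n = 0.75 × 84 × 0.99402 × 6 × 1 = 375.7 kips.
Bearing (0.375 in plate, F_u = 70 ksi): end bolts L_c = 1.625 − 1.25/2 = 1, R_n = min(1.2×1×0.375×70, 2.4×1.125×0.375×70) = 31.5 kips/bolt; interior L_c = 3.8125 − 1.25 = 2.5625, R_n = 70.875 kips/bolt. φR_n = 0.75 × (2×31.5 + 4×70.875) = 259.9 kips.
Block shear: shear path 2×[1.625+2×3.8125] = 2×9.25 in, A_gv = 6.9375, A_nv = 2×(9.25 − 2.5×1.3125)×0.375 = 4.4766 in²; tension across gage: (4 − 1×1.3125)×0.375 = 1.0078 in². R_n = min(0.6×70×4.4766, 0.6×50×6.9375) + 1.0×70×1.0078 = min(188.02, 208.13) + 70.546 = 258.57 kips. φR_n = 0.75 × 258.57 = 193.9 kips.
Tension yield (gross): A_g = 10.1875×0.375 = 3.8203 in². φR_n = 0.90 × 50 × 3.8203 = 171.9 kips.
Tension rupture (net): A_n = (10.1875 − 2×1.3125)×0.375 = 2.8359 in² (U = 1.0, A_e = A_n). φR_n = 0.75 × 70 × 2.8359 = 148.9 kips.
Governing: min(375.7, 259.9, 193.9, 171.9, 148.9) = 148.9 kips → net-section rupture.

148.9 kips (net-section rupture governs)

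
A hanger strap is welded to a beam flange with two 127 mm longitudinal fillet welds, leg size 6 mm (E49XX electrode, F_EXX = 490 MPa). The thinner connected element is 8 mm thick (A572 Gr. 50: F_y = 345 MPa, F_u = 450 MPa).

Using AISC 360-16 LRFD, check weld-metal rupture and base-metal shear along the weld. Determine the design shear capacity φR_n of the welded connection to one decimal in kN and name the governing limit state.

237.6 kN (weld metal governs)

Weld metal: throat = 0.707×6 = 4.242 mm, L = 2×127 = 254 mm. φR_n = 0.75 × 0.6 × 490 × 4.242 × 254 = 237.6 kN.
Base metal shear (8 mm plate): yield φR_n = 1.0×0.6×345×8×254 = 420.6 kN; rupture φR_n = 0.75×0.6×450×8×254 = 411.5 kN; take 411.5 kN (rupture).
Governing: min(237.6, 411.5) = 237.6 kN → weld metal.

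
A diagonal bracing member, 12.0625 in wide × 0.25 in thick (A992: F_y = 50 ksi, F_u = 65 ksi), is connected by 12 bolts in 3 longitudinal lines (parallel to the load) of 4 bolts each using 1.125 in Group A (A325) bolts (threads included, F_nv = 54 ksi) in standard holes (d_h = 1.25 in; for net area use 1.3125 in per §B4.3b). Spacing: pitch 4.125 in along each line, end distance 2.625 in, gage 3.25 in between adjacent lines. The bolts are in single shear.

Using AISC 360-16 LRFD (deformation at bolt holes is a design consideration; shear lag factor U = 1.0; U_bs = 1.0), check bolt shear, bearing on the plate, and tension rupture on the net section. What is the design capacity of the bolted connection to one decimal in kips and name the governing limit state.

Bolt shear: A_b = π(1.125)²/4 = 0.99402 in². φR_n = 0.75 × 54 × 0.99402 × 12 × 1 = 483.1 kips.
Bearing (0.25 in plate, F_u = 65 ksi): end bolts L_c = 2.625 − 1.25/2 = 2, R_n = min(1.2×2×0.25×65, 2.4×1.125×0.25×65) = 39 kips/bolt; interior L_c = 4.125 − 1.25 = 2.875, R_n = 43.875 kips/bolt. φR_n = 0.75 × (3×39 + 9×43.875) = 383.9 kips.
Tension rupture (net): A_n = (12.0625 − 3×1.3125)×0.25 = 2.0313 in² (U = 1.0, A_e = A_n). φR_n = 0.75 × 65 × 2.0313 = 99.0 kips.
Governing: min(483.1, 383.9, 99.0) = 99.0 kips → net-section rupture.

99.0 kips (net-section rupture governs)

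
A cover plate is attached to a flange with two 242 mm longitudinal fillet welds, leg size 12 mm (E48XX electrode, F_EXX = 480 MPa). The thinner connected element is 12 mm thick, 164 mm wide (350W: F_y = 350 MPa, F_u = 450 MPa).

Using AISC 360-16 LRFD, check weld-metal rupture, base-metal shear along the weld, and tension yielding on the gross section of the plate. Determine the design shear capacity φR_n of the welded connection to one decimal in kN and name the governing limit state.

619.9 kN (gross-section yield governs)

Weld metal: throat = 0.707×12 = 8.484 mm, L = 2×242 = 484 mm. φR_n = 0.75 × 0.6 × 480 × 8.484 × 484 = 887.0 kN.
Base metal shear (12 mm plate): yield φR_n = 1.0×0.6×350×12×484 = 1219.7 kN; rupture φR_n = 0.75×0.6×450×12×484 = 1176.1 kN; take 1176.1 kN (rupture).
Tension yield (gross): A_g = 164×12 = 1968 mm². φR_n = 0.90 × 350 × 1968 = 619.9 kN.
Governing: min(887.0, 1176.1, 619.9) = 619.9 kN → gross-section yield.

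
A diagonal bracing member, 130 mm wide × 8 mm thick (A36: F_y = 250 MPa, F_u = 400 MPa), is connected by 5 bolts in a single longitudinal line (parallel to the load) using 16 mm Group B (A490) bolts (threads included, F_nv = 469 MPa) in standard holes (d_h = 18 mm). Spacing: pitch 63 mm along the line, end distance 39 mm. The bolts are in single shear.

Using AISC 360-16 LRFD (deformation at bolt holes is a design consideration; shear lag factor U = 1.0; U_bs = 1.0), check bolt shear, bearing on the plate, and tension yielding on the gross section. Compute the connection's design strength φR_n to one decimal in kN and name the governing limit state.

Bolt shear: A_b = π(16)²/4 = 201.06 mm². φR_n = 0.75 × 469 × 201.06 × 5 × 1 = 353.6 kN.
Bearing (8 mm plate, F_u = 400 MPa): end bolts L_c = 39 − 18/2 = 30, R_n = min(1.2×30×8×400, 2.4×16×8×400) = 115.2 kN/bolt; interior L_c = 63 − 18 = 45, R_n = 122.88 kN/bolt. φR_n = 0.75 × (1×115.2 + 4×122.88) = 455.0 kN.
Tension yield (gross): A_g = 130×8 = 1040 mm². φR_n = 0.90 × 250 × 1040 = 234.0 kN.
Governing: min(353.6, 455.0, 234.0) = 234.0 kN → gross-section yield.

234.0 kN (gross-section yield governs)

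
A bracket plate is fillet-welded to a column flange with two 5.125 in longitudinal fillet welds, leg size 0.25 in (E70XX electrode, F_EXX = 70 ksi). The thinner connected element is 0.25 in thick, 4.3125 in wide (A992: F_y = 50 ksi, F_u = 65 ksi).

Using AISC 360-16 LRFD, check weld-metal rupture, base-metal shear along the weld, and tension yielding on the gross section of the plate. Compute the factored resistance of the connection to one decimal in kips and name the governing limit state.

Weld metal: throat = 0.707×0.25 = 0.17675 in, L = 2×5.125 = 10.25 in. φR_n = 0.75 × 0.6 × 70 × 0.17675 × 10.25 = 57.1 kips.
Base metal shear (0.25 in plate): yield φR_n = 1.0×0.6×50×0.25×10.25 = 76.9 kips; rupture φR_n = 0.75×0.6×65×0.25×10.25 = 75.0 kips; take 75.0 kips (rupture).
Tension yield (gross): A_g = 4.3125×0.25 = 1.0781 in². φR_n = 0.90 × 50 × 1.0781 = 48.5 kips.
Governing: min(57.1, 75.0, 48.5) = 48.5 kips → gross-section yield.

48.5 kips (gross-section yield governs)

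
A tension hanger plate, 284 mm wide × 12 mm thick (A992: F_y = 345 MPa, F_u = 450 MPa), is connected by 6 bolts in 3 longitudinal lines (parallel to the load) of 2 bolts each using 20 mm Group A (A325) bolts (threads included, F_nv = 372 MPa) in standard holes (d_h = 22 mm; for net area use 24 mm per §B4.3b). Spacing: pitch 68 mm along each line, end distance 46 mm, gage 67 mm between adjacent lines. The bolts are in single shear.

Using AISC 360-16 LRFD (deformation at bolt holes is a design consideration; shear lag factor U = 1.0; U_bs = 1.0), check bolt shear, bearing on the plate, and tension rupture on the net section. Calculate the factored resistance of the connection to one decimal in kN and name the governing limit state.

525.9 kN (bolt shear governs)

Bolt shear: A_b = π(20)²/4 = 314.16 mm². φR_n = 0.75 × 372 × 314.16 × 6 × 1 = 525.9 kN.
Bearing (12 mm plate, F_u = 450 MPa): end bolts L_c = 46 − 22/2 = 35, R_n = min(1.2×35×12×450, 2.4×20×12×450) = 226.8 kN/bolt; interior L_c = 68 − 22 = 46, R_n = 259.2 kN/bolt. φR_n = 0.75 × (3×226.8 + 3×259.2) = 1093.5 kN.
Tension rupture (net): A_n = (284 − 3×24)×12 = 2544 mm² (U = 1.0, A_e = A_n). φR_n = 0.75 × 450 × 2544 = 858.6 kN.
Governing: min(525.9, 1093.5, 858.6) = 525.9 kN → bolt shear.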